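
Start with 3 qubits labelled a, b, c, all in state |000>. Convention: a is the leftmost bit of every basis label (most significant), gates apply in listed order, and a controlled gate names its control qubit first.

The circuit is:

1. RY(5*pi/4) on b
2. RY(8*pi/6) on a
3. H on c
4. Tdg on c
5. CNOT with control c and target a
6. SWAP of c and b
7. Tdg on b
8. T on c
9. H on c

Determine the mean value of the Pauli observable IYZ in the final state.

The observable IYZ averages to -sqrt(3)/4.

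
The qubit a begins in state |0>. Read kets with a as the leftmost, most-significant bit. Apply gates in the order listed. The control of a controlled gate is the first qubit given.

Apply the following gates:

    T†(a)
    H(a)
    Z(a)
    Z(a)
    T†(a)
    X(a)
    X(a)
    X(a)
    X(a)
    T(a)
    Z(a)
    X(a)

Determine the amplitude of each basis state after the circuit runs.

The final amplitudes are -sqrt(2)/2 on |0>, sqrt(2)/2 on |1>. Key observation: gates 4-11 undo each other exactly, leaving only the rest of the circuit to track.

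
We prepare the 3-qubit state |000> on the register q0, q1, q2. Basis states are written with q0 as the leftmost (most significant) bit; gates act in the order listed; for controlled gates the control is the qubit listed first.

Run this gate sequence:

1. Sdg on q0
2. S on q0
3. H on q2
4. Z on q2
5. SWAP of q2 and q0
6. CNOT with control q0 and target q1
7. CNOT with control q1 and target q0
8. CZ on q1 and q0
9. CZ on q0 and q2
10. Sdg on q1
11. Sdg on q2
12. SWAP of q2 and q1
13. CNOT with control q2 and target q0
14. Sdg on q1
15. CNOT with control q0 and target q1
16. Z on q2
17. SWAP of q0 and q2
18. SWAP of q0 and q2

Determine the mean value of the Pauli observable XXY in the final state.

In the final state, XXY has expectation -1. Key observation: the block from step 17 through step 18 cancels to the identity and can be dropped.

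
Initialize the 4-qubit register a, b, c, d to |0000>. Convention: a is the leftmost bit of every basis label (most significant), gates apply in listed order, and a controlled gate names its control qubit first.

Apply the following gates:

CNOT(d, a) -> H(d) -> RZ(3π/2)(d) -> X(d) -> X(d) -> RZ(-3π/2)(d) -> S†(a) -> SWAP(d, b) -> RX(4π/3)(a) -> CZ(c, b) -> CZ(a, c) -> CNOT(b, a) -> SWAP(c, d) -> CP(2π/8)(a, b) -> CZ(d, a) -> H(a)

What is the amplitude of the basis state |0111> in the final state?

The final state's coefficient on |0111> equals 0. Key observation: the block from step 3 through step 6 cancels to the identity and can be dropped.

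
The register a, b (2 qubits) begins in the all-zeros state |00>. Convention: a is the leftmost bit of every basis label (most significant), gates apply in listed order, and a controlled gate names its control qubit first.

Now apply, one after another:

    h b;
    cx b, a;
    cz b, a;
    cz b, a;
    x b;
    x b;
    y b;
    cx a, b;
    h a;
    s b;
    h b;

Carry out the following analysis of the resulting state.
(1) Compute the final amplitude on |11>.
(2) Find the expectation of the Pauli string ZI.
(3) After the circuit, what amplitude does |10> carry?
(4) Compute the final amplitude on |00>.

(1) |11> carries amplitude sqrt(2)/2 in the final state.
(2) In the final state, ZI has expectation -1.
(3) The amplitude on |10> is -sqrt(2)/2.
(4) The amplitude on |00> is 0.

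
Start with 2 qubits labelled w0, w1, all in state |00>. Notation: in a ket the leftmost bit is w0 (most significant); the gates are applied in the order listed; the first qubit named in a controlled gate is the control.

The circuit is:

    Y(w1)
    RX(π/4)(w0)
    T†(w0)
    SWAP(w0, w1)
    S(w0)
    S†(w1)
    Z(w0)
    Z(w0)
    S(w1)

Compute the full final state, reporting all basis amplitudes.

After the circuit, the state carries amplitude 0 on |00>, 0 on |01>, -sqrt(sqrt(2) + 2)/2 on |10>, sqrt(2 - sqrt(2))*exp(I*pi/4)/2 on |11>. Key observation: gates 6-9 undo each other exactly, leaving only the rest of the circuit to track.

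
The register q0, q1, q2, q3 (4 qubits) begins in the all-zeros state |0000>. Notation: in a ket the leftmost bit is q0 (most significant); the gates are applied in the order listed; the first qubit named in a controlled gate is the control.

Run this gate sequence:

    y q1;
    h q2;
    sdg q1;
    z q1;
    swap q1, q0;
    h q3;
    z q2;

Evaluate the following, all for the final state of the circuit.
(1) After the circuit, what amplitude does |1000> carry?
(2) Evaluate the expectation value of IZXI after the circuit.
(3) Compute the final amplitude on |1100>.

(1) |1000> carries amplitude -1/2 in the final state.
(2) In the final state, IZXI has expectation -1.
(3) The final state's coefficient on |1100> equals 0.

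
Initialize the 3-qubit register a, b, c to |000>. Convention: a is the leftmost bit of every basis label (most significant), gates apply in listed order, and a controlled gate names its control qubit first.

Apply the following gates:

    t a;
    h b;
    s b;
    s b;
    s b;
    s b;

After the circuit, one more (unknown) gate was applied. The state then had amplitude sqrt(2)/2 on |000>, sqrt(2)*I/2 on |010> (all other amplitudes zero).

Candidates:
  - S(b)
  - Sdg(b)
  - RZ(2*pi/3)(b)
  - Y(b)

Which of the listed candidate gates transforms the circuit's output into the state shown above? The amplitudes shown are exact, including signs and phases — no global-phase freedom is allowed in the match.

The applied gate was S(b).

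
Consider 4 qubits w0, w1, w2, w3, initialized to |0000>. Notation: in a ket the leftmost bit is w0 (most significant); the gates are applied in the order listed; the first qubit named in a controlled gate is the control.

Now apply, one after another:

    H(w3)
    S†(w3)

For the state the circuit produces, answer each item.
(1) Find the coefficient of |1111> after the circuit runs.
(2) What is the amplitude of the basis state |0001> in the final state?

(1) The amplitude on |1111> is 0.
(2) |0001> carries amplitude -sqrt(2)*I/2 in the final state.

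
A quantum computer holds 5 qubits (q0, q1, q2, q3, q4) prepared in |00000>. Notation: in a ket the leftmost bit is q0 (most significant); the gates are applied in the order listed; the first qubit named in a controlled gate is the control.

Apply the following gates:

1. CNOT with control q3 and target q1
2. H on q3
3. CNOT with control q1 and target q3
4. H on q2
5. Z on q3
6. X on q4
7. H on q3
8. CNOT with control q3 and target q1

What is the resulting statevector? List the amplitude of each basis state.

After the circuit, the state carries amplitude sqrt(2)/2 on |01011>, sqrt(2)/2 on |01111>, and 0 on every other basis state.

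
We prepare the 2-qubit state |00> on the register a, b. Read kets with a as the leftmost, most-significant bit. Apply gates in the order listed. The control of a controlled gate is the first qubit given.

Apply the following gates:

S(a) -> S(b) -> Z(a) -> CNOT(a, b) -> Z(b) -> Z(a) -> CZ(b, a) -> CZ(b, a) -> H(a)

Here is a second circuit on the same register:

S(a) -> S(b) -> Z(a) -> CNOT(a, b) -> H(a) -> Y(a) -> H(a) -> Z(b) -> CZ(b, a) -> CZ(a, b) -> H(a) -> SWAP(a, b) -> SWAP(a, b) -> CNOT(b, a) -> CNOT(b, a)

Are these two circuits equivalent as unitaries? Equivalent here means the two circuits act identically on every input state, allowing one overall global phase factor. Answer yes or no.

No — the two circuits implement different unitaries, even allowing a global phase.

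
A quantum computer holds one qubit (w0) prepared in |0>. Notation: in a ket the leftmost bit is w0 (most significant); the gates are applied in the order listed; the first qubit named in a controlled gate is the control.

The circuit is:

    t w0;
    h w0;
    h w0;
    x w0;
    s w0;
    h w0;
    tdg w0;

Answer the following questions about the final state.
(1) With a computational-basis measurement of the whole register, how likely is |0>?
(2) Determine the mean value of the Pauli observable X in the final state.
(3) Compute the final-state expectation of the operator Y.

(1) Outcome |0> occurs with probability 1/2.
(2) The expectation value of X is -sqrt(2)/2.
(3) The expectation value of Y is sqrt(2)/2.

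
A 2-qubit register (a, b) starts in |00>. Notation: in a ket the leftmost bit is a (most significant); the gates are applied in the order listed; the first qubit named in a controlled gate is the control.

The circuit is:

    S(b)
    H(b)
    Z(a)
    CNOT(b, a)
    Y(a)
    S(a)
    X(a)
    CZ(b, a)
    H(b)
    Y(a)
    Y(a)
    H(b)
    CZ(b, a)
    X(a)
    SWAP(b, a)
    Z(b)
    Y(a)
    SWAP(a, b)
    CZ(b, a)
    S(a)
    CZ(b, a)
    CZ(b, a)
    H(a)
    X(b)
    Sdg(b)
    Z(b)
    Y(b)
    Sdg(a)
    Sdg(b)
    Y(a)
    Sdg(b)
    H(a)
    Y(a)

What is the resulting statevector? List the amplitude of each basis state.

After the circuit, the state carries amplitude sqrt(2)*(1 - I)/4 on |00>, sqrt(2)*(-1 + I)/4 on |01>, sqrt(2)*(1 + I)/4 on |10>, sqrt(2)*(1 + I)/4 on |11>.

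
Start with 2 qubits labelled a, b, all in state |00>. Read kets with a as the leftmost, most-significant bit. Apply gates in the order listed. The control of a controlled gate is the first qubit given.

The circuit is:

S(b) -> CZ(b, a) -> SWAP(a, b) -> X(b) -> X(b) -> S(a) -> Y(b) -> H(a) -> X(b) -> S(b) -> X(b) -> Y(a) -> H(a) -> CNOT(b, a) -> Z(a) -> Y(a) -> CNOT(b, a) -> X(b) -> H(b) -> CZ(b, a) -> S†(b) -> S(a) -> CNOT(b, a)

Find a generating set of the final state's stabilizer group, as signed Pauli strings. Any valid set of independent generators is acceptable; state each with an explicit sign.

The stabilizer group can be generated by -XY, +ZZ, among other valid generating sets.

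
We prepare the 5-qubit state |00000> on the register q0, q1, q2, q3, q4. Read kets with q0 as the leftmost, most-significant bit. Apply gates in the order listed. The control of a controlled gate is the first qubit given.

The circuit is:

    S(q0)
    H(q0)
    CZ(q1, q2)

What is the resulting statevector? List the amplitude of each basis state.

The final amplitudes are sqrt(2)/2 on |00000>, sqrt(2)/2 on |10000>, and 0 on every other basis state.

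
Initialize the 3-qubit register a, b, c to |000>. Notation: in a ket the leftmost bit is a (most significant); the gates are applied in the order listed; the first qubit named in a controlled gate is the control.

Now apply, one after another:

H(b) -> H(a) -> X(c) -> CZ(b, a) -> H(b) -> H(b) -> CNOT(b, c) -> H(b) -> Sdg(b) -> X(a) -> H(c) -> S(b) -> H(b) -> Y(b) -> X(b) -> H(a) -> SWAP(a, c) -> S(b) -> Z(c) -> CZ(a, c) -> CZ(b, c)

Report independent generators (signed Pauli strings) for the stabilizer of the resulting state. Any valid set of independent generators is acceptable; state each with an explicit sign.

The stabilizer group can be generated by -XII, +IXY, +IZZ, among other valid generating sets.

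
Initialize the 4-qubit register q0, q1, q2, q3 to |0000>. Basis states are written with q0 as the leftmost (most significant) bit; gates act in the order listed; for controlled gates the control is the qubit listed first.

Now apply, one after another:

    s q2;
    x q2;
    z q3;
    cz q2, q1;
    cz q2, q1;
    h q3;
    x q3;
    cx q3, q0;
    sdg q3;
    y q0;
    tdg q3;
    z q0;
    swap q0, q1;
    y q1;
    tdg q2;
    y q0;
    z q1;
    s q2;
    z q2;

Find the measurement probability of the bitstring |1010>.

A full measurement returns |1010> with probability 1/2.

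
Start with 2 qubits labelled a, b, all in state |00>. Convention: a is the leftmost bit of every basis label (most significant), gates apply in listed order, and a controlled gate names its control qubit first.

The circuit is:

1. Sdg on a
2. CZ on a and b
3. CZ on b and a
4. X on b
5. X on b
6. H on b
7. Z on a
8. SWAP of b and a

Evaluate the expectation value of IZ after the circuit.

The expectation value of IZ is 1. Key observation: gates 4-5 undo each other exactly, leaving only the rest of the circuit to track.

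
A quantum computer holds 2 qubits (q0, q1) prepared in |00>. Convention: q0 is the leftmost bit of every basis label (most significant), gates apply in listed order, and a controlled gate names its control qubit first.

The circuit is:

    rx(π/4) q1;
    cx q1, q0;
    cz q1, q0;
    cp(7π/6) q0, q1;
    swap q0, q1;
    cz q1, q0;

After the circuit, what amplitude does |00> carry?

The amplitude on |00> is sqrt(sqrt(2) + 2)/2.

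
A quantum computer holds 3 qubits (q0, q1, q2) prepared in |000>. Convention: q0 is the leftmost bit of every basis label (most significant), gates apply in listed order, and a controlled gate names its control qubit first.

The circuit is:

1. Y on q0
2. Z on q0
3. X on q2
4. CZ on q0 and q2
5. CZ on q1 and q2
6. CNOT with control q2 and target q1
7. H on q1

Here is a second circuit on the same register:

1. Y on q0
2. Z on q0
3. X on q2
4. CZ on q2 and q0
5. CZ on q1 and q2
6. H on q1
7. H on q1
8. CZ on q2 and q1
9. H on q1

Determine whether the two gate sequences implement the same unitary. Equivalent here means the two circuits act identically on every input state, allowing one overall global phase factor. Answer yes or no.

No — the two circuits implement different unitaries, even allowing a global phase.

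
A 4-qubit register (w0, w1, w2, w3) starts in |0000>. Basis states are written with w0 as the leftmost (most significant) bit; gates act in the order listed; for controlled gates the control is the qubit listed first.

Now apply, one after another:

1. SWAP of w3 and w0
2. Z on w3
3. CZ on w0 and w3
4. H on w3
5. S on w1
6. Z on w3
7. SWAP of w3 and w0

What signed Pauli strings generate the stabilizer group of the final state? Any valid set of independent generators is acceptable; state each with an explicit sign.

The stabilizer group can be generated by -XIII, +IZII, +IIZI, +IIIZ, among other valid generating sets.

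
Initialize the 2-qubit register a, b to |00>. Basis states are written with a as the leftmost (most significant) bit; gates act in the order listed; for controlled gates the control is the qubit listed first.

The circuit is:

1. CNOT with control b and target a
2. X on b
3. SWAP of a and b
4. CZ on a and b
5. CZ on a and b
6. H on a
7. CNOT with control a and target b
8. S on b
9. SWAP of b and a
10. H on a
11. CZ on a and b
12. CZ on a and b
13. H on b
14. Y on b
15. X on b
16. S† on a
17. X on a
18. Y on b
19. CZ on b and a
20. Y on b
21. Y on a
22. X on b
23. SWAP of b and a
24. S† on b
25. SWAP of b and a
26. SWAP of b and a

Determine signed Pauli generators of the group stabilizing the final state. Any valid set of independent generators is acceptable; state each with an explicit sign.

One valid set of independent stabilizer generators is -YI, -IY (any independent generating set of the same group is equally correct). Key observation: steps 4-5 multiply out to the identity, so the circuit reduces to the remaining gates.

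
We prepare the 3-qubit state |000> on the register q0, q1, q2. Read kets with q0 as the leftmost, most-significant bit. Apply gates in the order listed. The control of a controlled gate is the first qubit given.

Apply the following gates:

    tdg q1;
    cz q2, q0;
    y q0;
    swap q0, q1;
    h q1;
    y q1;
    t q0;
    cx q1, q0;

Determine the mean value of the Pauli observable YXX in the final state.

In the final state, YXX has expectation 0.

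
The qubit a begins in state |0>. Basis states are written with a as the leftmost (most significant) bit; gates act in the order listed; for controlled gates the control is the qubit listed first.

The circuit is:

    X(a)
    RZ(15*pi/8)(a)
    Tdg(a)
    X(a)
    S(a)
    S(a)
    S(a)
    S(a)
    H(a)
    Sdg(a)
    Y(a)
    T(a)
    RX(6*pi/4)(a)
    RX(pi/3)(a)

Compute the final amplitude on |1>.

The amplitude on |1> is (-sqrt(3) + 1 + exp(I*pi/4) + sqrt(3)*exp(I*pi/4))*exp(3*I*pi/16)/4. Key observation: the block from step 5 through step 8 cancels to the identity and can be dropped.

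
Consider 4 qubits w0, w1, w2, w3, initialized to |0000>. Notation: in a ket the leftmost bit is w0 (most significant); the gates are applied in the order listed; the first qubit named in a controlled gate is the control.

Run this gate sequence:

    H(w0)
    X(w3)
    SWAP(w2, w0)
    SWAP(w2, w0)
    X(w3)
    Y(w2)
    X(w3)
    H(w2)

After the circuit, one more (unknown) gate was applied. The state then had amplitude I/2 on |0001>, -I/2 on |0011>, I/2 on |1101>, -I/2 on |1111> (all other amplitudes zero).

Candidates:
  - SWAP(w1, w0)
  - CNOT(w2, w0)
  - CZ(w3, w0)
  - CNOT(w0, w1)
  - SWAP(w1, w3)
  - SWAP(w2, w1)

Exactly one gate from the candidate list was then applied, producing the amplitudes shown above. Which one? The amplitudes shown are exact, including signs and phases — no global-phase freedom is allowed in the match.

The unique candidate consistent with the amplitudes is CNOT(w0, w1). Key observation: gates 2-5 undo each other exactly, leaving only the rest of the circuit to track.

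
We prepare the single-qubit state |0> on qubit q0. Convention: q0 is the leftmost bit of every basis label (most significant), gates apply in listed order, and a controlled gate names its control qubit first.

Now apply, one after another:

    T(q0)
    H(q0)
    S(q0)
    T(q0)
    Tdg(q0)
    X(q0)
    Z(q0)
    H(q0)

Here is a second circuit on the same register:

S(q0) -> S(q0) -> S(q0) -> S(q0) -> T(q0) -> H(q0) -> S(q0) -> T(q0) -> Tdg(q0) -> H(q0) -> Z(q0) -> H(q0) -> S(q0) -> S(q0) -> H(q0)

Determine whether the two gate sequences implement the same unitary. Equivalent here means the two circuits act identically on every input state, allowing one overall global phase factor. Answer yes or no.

Yes — the two circuits implement the same unitary up to a global phase.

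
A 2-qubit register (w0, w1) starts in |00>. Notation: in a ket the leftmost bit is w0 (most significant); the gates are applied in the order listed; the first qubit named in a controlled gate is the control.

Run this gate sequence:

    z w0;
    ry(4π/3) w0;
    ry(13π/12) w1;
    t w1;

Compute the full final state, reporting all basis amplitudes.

After the circuit, the state carries amplitude -sqrt(6 - 3*sqrt(2))/8 + sqrt(sqrt(2) + 2)/8 on |00>, (-sqrt(3*sqrt(2) + 6)/8 - sqrt(2 - sqrt(2))/8)*exp(I*pi/4) on |01>, -sqrt(3*sqrt(2) + 6)/8 + 3*sqrt(2 - sqrt(2))/8 on |10>, (sqrt(6 - 3*sqrt(2))/8 + 3*sqrt(sqrt(2) + 2)/8)*exp(I*pi/4) on |11>.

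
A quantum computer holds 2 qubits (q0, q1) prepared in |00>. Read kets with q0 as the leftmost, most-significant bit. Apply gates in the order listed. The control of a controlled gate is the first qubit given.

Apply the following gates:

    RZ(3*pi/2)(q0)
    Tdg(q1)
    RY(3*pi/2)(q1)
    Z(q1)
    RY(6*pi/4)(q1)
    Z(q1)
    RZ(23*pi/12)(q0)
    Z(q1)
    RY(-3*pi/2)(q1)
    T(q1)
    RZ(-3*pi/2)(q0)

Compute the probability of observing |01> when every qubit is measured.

Outcome |01> occurs with probability 1/2.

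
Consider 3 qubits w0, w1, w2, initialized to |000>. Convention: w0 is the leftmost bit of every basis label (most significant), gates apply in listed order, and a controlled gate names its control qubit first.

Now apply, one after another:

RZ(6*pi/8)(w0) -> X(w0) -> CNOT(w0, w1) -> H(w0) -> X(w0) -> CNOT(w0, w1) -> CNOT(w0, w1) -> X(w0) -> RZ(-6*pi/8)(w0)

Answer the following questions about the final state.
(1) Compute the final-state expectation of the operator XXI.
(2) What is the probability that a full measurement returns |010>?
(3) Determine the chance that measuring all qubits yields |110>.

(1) The observable XXI averages to 0.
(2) A full measurement returns |010> with probability 1/2.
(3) The probability of measuring |110> is 1/2.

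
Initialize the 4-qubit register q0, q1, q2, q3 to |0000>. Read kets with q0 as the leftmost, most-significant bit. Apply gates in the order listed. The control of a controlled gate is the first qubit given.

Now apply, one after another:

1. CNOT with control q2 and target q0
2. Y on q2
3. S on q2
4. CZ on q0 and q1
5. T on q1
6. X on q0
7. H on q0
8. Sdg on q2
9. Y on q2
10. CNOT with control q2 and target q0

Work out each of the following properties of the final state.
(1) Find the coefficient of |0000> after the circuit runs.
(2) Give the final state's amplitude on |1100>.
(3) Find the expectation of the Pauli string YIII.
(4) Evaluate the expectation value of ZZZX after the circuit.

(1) The final state's coefficient on |0000> equals sqrt(2)/2.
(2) The final state's coefficient on |1100> equals 0.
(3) The observable YIII averages to 0.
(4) The expectation value of ZZZX is 0.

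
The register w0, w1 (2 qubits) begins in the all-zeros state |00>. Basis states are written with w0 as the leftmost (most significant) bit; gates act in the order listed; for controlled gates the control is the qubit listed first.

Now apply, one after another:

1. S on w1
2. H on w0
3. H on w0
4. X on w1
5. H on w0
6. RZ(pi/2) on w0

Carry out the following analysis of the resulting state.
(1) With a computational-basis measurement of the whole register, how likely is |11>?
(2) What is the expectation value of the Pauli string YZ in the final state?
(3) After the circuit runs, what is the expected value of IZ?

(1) A full measurement returns |11> with probability 1/2. Key observation: steps 2-3 multiply out to the identity, so the circuit reduces to the remaining gates.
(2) The observable YZ averages to -1.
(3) The expectation value of IZ is -1.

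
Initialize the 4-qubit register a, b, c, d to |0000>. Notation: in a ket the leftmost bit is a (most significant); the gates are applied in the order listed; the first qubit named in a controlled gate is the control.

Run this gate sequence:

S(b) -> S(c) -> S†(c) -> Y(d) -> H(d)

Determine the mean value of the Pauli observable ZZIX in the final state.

The observable ZZIX averages to -1. Key observation: the block from step 2 through step 3 cancels to the identity and can be dropped.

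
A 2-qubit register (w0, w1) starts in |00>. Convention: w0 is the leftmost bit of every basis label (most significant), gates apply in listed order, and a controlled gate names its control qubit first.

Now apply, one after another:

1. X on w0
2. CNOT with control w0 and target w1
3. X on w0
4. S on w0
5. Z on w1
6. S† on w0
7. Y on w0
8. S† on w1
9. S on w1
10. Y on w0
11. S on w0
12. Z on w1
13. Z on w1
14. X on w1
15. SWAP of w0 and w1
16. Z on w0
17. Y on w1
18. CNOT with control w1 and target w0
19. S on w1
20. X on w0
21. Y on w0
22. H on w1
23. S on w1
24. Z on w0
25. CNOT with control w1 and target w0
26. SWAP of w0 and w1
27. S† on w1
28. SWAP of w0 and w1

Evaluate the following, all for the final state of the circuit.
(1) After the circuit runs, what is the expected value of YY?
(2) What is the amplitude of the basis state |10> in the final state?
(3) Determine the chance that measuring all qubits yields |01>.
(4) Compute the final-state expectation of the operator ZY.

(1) The expectation value of YY is 1. Key observation: steps 5-12 multiply out to the identity, so the circuit reduces to the remaining gates.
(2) |10> carries amplitude -sqrt(2)/2 in the final state.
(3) The probability of measuring |01> is 1/2.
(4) The observable ZY averages to 0.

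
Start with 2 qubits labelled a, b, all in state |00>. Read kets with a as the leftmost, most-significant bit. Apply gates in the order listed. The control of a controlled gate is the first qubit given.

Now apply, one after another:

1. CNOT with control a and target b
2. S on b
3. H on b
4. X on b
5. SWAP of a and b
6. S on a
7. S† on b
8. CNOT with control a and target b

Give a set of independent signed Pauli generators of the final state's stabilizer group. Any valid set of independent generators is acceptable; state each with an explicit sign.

The final state is stabilized by the group generated by +XY, +ZZ; other independent generating sets are equally valid.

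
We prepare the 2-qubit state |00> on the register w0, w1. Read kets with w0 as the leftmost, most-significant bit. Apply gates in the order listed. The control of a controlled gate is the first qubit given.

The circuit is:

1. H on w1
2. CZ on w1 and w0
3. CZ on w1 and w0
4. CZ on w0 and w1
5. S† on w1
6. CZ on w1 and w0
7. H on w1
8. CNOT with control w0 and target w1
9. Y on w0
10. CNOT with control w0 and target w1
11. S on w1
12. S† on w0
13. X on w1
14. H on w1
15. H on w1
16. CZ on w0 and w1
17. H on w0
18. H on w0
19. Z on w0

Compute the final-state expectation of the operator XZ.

The expectation value of XZ is 0. Key observation: steps 17-18 multiply out to the identity, so the circuit reduces to the remaining gates.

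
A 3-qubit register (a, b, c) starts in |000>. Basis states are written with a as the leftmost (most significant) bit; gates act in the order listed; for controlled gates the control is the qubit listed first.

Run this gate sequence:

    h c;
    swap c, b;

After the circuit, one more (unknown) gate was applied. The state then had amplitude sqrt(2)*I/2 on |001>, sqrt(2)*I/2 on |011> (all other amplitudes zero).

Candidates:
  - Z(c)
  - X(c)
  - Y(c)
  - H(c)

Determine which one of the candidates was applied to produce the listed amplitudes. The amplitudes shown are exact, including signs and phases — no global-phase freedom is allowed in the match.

The applied gate was Y(c).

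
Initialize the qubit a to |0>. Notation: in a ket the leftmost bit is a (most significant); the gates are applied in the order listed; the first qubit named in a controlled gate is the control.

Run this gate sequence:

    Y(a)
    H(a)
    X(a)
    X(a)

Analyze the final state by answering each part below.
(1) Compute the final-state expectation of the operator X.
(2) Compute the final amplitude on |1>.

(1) The observable X averages to -1.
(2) The final state's coefficient on |1> equals -sqrt(2)*I/2.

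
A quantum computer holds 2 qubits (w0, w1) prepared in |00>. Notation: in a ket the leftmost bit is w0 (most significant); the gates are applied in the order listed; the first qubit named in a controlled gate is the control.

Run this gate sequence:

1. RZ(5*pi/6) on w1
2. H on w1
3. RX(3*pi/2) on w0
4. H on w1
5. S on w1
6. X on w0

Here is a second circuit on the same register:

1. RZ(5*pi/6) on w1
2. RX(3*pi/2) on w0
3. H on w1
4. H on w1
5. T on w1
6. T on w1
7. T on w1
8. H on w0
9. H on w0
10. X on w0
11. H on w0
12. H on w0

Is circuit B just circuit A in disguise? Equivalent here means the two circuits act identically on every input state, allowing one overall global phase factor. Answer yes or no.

No, they are not equivalent — no single phase factor reconciles the two unitaries.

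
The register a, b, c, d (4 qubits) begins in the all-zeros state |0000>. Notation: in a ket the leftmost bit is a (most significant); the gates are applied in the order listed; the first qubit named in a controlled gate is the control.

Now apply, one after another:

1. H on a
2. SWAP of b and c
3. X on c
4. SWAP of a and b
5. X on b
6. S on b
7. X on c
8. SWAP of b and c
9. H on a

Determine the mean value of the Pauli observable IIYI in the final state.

The observable IIYI averages to 1.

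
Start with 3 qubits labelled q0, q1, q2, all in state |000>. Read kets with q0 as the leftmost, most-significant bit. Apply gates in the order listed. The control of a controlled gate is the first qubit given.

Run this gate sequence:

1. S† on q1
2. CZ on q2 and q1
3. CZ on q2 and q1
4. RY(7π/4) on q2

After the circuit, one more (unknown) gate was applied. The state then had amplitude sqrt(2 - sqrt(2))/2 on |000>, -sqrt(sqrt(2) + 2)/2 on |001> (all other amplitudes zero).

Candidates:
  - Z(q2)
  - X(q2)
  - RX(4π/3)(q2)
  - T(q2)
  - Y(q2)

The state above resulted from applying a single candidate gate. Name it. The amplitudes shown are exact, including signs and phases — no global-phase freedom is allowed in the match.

The unique candidate consistent with the amplitudes is X(q2).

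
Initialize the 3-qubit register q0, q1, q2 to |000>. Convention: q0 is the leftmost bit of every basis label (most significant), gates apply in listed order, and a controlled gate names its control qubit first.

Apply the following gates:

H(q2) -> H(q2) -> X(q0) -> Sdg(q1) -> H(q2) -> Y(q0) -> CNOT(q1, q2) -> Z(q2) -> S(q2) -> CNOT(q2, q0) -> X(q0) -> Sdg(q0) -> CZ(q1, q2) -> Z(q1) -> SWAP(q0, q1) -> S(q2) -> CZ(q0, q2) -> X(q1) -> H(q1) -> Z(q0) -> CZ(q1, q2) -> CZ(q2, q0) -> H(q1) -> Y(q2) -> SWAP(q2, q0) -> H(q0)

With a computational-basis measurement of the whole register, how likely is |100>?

The probability of measuring |100> is 1/2.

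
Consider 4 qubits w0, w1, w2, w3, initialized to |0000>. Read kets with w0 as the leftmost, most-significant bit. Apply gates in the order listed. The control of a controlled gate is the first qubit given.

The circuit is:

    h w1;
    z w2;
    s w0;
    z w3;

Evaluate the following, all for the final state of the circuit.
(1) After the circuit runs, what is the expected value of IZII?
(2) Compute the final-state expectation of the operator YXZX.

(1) In the final state, IZII has expectation 0.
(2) The expectation value of YXZX is 0.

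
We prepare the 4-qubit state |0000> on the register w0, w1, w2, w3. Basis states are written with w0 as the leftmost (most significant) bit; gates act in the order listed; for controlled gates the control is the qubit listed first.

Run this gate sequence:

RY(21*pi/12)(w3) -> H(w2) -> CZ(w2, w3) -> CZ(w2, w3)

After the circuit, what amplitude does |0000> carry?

|0000> carries amplitude -sqrt(2*sqrt(2) + 4)/4 in the final state. Key observation: steps 3-4 multiply out to the identity, so the circuit reduces to the remaining gates.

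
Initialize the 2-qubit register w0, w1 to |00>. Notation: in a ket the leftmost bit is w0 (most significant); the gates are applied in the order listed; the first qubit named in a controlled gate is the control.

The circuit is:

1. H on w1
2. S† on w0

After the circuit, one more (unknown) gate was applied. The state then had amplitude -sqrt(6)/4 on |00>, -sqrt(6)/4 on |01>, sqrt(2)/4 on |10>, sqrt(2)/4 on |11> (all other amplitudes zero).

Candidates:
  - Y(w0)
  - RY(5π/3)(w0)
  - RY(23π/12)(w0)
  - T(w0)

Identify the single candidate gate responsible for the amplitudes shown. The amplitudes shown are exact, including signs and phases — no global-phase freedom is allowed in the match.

It was RY(5π/3)(w0) that produced the state shown.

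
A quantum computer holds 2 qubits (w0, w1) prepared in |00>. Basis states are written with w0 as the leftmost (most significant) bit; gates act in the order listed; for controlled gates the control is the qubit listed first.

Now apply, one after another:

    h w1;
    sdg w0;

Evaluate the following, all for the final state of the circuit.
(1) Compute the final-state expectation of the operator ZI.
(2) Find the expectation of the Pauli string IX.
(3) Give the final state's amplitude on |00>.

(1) The expectation value of ZI is 1.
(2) The expectation value of IX is 1.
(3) The final state's coefficient on |00> equals sqrt(2)/2.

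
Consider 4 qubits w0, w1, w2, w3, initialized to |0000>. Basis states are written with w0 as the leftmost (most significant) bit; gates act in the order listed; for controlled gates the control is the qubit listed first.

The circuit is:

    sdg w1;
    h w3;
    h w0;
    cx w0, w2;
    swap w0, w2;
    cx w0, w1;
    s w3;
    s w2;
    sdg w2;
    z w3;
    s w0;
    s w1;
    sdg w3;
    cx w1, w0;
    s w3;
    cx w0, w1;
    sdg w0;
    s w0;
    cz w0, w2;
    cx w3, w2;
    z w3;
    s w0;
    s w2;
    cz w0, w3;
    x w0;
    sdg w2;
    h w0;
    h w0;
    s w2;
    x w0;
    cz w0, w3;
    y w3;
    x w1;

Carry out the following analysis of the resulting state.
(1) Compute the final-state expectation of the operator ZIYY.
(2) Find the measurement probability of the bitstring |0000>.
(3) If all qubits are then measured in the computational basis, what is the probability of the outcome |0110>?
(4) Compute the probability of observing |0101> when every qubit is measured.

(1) The observable ZIYY averages to 1. Key observation: gates 24-31 undo each other exactly, leaving only the rest of the circuit to track.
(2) Outcome |0000> occurs with probability 1/4.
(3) The probability of measuring |0110> is 1/4.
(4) A full measurement returns |0101> with probability 1/4.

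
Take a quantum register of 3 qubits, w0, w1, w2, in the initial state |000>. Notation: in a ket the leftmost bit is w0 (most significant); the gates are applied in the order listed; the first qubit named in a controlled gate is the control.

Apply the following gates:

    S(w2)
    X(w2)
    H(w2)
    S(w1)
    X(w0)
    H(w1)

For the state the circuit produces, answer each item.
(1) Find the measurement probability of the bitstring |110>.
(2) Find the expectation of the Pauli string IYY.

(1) The probability of measuring |110> is 1/4.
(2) The observable IYY averages to 0.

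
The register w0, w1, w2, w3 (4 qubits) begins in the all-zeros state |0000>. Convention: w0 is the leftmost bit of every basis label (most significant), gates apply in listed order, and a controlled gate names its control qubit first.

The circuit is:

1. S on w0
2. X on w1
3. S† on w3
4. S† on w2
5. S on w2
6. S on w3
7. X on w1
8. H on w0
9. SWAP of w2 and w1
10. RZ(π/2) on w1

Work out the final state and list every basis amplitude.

After the circuit, the state carries amplitude -sqrt(2)*exp(3*I*pi/4)/2 on |0000>, -sqrt(2)*exp(3*I*pi/4)/2 on |1000>, and 0 on every other basis state.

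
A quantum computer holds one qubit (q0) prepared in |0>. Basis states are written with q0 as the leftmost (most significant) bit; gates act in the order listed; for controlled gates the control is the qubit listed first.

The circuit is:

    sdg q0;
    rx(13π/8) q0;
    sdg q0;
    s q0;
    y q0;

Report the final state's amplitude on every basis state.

The final amplitudes are -sin(3*pi/16) on |0>, -I*cos(3*pi/16) on |1>.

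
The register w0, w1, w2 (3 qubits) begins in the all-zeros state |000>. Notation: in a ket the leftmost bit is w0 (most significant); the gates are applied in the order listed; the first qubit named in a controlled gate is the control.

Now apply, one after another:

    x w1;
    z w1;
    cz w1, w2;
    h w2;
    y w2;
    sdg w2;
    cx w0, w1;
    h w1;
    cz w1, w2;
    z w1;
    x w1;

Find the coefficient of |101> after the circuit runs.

|101> carries amplitude 0 in the final state.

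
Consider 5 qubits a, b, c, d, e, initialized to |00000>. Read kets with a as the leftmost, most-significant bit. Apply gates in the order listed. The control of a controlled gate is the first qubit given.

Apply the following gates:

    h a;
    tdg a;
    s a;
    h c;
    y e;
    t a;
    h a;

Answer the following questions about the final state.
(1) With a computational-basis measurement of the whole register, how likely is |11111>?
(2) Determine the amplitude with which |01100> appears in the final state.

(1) Outcome |11111> occurs with probability 0.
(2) |01100> carries amplitude 0 in the final state.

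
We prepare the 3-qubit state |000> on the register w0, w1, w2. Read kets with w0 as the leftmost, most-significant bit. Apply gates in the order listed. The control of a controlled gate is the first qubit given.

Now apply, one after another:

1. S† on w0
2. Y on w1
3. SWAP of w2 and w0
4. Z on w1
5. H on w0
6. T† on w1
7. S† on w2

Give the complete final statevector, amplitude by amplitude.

The resulting statevector has amplitude -sqrt(2)*exp(I*pi/4)/2 on |010>, -sqrt(2)*exp(I*pi/4)/2 on |110>, and 0 on every other basis state.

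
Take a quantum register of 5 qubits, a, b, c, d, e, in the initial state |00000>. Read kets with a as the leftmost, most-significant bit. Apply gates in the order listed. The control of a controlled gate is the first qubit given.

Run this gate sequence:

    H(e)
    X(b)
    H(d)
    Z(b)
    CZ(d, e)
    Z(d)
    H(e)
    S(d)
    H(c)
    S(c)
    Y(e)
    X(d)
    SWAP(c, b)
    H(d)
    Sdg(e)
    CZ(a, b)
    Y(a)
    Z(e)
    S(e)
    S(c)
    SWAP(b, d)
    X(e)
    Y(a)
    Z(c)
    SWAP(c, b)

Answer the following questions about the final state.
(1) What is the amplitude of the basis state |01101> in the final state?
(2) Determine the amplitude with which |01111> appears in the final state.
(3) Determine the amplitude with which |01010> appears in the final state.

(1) |01101> carries amplitude -sqrt(2)*I/4 in the final state.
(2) The final state's coefficient on |01111> equals sqrt(2)/4.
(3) The final state's coefficient on |01010> equals sqrt(2)*I/4.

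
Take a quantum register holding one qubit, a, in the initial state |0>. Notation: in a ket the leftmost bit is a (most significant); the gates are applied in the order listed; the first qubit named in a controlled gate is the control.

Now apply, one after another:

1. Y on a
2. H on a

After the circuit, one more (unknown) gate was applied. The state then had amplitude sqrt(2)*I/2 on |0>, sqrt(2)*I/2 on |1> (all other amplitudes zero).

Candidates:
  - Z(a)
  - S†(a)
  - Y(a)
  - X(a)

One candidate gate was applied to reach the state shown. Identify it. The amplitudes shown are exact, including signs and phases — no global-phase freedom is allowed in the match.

The unique candidate consistent with the amplitudes is Z(a).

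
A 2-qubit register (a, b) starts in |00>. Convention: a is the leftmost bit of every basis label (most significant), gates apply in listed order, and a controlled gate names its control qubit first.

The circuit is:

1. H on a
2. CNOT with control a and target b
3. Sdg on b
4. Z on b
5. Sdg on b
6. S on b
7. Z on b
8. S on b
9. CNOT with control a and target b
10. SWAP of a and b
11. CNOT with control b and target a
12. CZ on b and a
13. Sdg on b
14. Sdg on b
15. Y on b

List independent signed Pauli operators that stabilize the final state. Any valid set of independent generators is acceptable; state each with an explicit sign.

The final state is stabilized by the group generated by -XX, -ZZ; other independent generating sets are equally valid.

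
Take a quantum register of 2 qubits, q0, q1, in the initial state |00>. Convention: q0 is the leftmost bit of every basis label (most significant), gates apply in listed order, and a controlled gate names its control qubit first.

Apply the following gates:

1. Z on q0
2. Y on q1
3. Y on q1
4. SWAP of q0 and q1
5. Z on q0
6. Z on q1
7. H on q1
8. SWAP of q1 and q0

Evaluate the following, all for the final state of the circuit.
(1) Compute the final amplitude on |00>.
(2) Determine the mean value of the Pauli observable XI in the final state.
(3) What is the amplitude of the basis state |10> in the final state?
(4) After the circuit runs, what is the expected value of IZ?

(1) The amplitude on |00> is sqrt(2)/2.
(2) The observable XI averages to 1.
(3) |10> carries amplitude sqrt(2)/2 in the final state.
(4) The expectation value of IZ is 1.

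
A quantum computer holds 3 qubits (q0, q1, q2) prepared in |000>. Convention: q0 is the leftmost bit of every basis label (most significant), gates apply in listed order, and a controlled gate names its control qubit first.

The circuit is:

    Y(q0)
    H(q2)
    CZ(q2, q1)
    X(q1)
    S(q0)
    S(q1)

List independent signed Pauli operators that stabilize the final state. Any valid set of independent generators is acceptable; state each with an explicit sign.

The stabilizer group can be generated by +IIX, -ZII, -IZI, among other valid generating sets.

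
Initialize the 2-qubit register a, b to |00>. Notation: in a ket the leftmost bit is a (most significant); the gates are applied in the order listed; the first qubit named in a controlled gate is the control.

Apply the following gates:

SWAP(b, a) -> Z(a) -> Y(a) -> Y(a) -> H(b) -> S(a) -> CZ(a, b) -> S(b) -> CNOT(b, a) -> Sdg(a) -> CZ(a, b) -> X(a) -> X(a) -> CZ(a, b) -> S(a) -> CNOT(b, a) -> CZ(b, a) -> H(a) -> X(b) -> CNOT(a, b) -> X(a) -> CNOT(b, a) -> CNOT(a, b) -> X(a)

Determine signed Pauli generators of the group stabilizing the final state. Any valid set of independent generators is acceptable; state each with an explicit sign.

The stabilizer group can be generated by -YI, +IX, among other valid generating sets.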